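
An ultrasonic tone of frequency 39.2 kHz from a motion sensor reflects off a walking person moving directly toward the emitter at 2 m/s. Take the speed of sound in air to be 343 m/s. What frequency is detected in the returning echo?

39.7 kHz

At the walking person (a moving observer), f₁ = f₀ · (v + u)/v = 39.2 × 345/343 ≈ 39.4 kHz.
On reflection it acts as a source moving toward the stationary detector: f₂ = f₁ · v/(v − u) = 39.4 × 343/341 ≈ 39.7 kHz.
Equivalently f₂ = f₀ · (v + u)/(v − u).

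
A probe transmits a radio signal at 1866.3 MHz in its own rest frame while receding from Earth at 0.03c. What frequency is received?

Relativistic Doppler for frequency: f' = f₀ · √((1 − β)/(1 + β)).
f' = 1866.3 × √(0.9700/1.0300) = 1866.3 × 0.97044 ≈ 1811.1 MHz.

1811.1 MHz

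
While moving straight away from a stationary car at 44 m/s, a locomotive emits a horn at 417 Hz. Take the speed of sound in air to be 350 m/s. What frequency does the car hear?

Moving source, stationary observer: f' = f · v/(v + v_s) since the source is receding.
f' = 417 × 350/(350 + 44) = 417 × 350/394 ≈ 370 Hz.

370 Hz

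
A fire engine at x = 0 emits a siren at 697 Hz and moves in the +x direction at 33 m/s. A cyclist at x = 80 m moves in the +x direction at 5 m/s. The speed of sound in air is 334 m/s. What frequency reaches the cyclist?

762 Hz

The observer lies on the +x side, so the source is heading toward the observer and the observer is heading away from the source.
Both move, so f' = f · (v − v_o)/(v − v_s).
f' = 697 × (334 − 5)/(334 − 33) = 697 × 329/301 ≈ 762 Hz.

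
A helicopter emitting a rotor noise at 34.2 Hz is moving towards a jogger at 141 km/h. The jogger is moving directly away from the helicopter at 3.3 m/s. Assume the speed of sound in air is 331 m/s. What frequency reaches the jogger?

141 km/h = 39.17 m/s.
Both move, so f' = f · (v − v_o)/(v − v_s).
f' = 34.2 × (331 − 3.3)/(331 − 39.17) = 34.2 × 327.7/291.83 ≈ 38.4 Hz.

38.4 Hz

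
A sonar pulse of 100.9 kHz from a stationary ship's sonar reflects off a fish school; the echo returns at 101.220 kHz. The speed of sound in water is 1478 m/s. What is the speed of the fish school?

Double Doppler shift off a moving reflector: f₂ = f₀ · (v + u)/(v − u) (u > 0 toward emitter).
Rearranging, u = v · (f₂ − f₀)/(f₂ + f₀) = 1478 × 0.320/202.120 ≈ 2.34 m/s.
So the fish school is moving at 2.34 m/s toward the emitter.

2.34 m/s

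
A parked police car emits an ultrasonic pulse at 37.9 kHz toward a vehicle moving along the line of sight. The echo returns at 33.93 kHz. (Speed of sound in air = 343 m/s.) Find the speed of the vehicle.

Double Doppler shift off a moving reflector: f₂ = f₀ · (v + u)/(v − u) (u > 0 toward emitter).
Rearranging, u = v · (f₂ − f₀)/(f₂ + f₀) = 343 × -3.97/71.83 ≈ -19.0 m/s.
So the vehicle is moving at 19.0 m/s away from the emitter.

19.0 m/s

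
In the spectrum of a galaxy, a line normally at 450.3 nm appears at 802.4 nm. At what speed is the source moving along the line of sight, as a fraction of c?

0.521

λ'/λ₀ = 1.7819 > 1 (redshift), so the source is receding.
λ'/λ₀ = √((1 + β)/(1 − β)) for a receding source ⇒ β = (r² − 1)/(r² + 1) with r = λ'/λ₀.
β = (3.1753 − 1)/(3.1753 + 1) ≈ 0.521.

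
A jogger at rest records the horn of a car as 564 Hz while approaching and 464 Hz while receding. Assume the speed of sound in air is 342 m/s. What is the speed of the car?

33 m/s

f₁/f₂ = (v + v_s)/(v − v_s), so v_s = v · (f₁ − f₂)/(f₁ + f₂).
v_s = 342 × (564 − 464)/(564 + 464) = 342 × 100/1028 ≈ 33 m/s.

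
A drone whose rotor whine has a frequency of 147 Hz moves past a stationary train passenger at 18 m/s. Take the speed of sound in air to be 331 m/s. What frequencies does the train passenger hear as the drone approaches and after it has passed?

Approaching: f₁ = f · v/(v − v_s) = 147 × 331/313 ≈ 155 Hz.
Receding: f₂ = f · v/(v + v_s) = 147 × 331/349 ≈ 139 Hz.

155 Hz approaching; 139 Hz receding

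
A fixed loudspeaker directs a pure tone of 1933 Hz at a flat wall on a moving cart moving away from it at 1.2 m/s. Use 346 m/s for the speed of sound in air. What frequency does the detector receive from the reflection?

At the flat wall on a moving cart (a moving observer), f₁ = f₀ · (v − u)/v = 1933 × 344.8/346 ≈ 1926 Hz.
On reflection it acts as a source moving away from the stationary detector: f₂ = f₁ · v/(v + u) = 1926 × 346/347.2 ≈ 1920 Hz.

1920 Hz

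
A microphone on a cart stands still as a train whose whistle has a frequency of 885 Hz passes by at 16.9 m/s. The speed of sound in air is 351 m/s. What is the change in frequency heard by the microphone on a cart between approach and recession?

Approaching: f₁ = f · v/(v − v_s) = 885 × 351/334.1 ≈ 929.8 Hz.
Receding: f₂ = f · v/(v + v_s) = 885 × 351/367.9 ≈ 844.3 Hz.
Drop: f₁ − f₂ = 2f·v·v_s/(v² − v_s²) = 2 × 885 × 351 × 16.9/(351² − 16.9²) ≈ 85.4 Hz.

85.4 Hz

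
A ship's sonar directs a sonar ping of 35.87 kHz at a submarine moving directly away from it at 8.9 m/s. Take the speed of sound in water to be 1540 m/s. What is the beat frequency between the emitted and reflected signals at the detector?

The submarine first receives the wave as a moving observer: f₁ = f₀ · (v − u)/v = 35.87 × (1540 − 8.9)/1540 ≈ 35.663 kHz.
The reflection then acts as a moving source: f₂ = f₁ · v/(v + u) ≈ 35.458 kHz.
Equivalently f₂ = f₀ · (v − u)/(v + u).
Beat frequency (with f₀ = 35870 Hz): |f₂ − f₀| = 2u·f₀/(v + u) = 2 × 8.9 × 35870/1548.9 ≈ 412 Hz.

412 Hz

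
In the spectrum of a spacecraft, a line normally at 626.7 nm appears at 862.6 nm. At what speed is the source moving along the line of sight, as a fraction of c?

λ'/λ₀ = 1.3764 > 1 (redshift), so the source is receding.
λ'/λ₀ = √((1 + β)/(1 − β)) for a receding source ⇒ β = (r² − 1)/(r² + 1) with r = λ'/λ₀.
β = (1.8945 − 1)/(1.8945 + 1) ≈ 0.309.

0.309c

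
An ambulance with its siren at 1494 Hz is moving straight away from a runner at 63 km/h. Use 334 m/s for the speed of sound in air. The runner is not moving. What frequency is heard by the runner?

1420 Hz

63 km/h = 17.5 m/s.
With the source moving away from a stationary observer, f' = f · v/(v + v_s).
f' = 1494 × 334/(334 + 17.5) = 1494 × 334/351.5 ≈ 1420 Hz.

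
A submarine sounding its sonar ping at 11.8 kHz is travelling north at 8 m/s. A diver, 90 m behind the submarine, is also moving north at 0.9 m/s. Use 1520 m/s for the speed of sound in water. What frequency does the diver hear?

The diver is behind, so the submarine is moving away from it while the diver is moving toward the submarine.
General Doppler shift: f' = f · (v + v_o)/(v + v_s).
f' = 11.8 × (1520 + 0.9)/(1520 + 8) = 11.8 × 1520.9/1528 ≈ 11.75 kHz.

11.75 kHz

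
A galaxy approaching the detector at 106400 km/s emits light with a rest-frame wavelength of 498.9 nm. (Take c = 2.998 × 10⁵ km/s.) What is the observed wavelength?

344.2 nm

β = v/c = 106400/299800 = 0.3549.
Relativistic Doppler for wavelength: λ' = λ₀ · √((1 − β)/(1 + β)).
λ' = 498.9 × √(0.6451/1.3549) = 498.9 × 0.69001 ≈ 344.2 nm.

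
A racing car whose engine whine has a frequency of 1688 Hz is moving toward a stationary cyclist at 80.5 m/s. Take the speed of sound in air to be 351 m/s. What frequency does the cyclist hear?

2190 Hz

Moving source, stationary observer: f' = f · v/(v − v_s) since the source is approaching.
f' = 1688 × 351/(351 − 80.5) = 1688 × 351/270.5 ≈ 2190 Hz.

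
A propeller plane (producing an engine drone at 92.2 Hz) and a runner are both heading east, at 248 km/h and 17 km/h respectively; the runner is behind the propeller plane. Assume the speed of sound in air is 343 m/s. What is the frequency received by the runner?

248 km/h = 68.89 m/s; 17 km/h = 4.722 m/s.
The runner is behind, so the propeller plane is moving away from it while the runner is moving toward the propeller plane.
General Doppler shift: f' = f · (v + v_o)/(v + v_s).
f' = 92.2 × (343 + 4.722)/(343 + 68.89) = 92.2 × 347.72/411.89 ≈ 78 Hz.

78 Hz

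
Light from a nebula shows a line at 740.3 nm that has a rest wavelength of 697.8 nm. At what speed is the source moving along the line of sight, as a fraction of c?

λ'/λ₀ = 1.0609 > 1 (redshift), so the source is receding.
λ'/λ₀ = √((1 + β)/(1 − β)) for a receding source ⇒ β = (r² − 1)/(r² + 1) with r = λ'/λ₀.
β = (1.1255 − 1)/(1.1255 + 1) ≈ 0.059.

0.059c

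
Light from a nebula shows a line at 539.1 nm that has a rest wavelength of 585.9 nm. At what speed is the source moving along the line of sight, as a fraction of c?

0.083

λ'/λ₀ = 0.9201 < 1 (blueshift), so the source is approaching.
λ'/λ₀ = √((1 − β)/(1 + β)) for an approaching source ⇒ β = (1 − r²)/(1 + r²) with r = λ'/λ₀.
β = (1 − 0.8466)/(1 + 0.8466) ≈ 0.083.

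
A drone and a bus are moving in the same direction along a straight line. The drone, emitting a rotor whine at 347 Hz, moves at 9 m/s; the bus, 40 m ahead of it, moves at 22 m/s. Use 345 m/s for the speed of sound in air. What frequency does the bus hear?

334 Hz

The bus is ahead, so the drone is moving toward it while the bus is moving away from the drone.
With source approaching and observer receding, f' = f · (v − v_o)/(v − v_s).
f' = 347 × (345 − 22)/(345 − 9) = 347 × 323/336 ≈ 334 Hz.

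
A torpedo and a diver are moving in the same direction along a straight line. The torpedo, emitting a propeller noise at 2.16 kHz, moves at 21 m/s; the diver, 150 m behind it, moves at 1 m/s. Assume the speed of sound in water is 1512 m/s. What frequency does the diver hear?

2.13 kHz

The diver is behind, so the torpedo is moving away from it while the diver is moving toward the torpedo.
Both move, so f' = f · (v + v_o)/(v + v_s).
f' = 2.16 × (1512 + 1)/(1512 + 21) = 2.16 × 1513/1533 ≈ 2.13 kHz.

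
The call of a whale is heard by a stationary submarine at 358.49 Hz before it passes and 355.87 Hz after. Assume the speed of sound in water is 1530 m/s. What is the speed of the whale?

5.6 m/s

f₁/f₂ = (v + v_s)/(v − v_s), so v_s = v · (f₁ − f₂)/(f₁ + f₂).
v_s = 1530 × (358.49 − 355.87)/(358.49 + 355.87) = 1530 × 2.62/714.36 ≈ 5.6 m/s.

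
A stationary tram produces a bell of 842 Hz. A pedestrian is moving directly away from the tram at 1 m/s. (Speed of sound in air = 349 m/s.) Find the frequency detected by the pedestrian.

840 Hz

Moving observer, stationary source: f' = f · (v − v_o)/v.
f' = 842 × (349 − 1)/349 = 842 × 348/349 ≈ 840 Hz.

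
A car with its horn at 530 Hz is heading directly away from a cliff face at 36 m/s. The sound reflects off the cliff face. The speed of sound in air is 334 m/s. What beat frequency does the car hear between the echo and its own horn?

The cliff face receives the sound from a moving source: f₁ = f₀ · v/(v + v_e) = 530 × 334/370 ≈ 478.4 Hz.
On the return leg the car is a moving observer: f₂ = f₁ · (v − v_e)/v = 478.4 × 298/334 ≈ 426.9 Hz.
Equivalently f₂ = f₀ · (v − v_e)/(v + v_e).
Beat against the emitted tone: |f₂ − f₀| = 2v_e·f₀/(v + v_e) = 2 × 36 × 530/370 ≈ 103 Hz.

103 Hz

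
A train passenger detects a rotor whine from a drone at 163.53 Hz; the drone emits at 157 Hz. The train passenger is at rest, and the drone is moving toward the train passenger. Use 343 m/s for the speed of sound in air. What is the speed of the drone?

13.7 m/s

f' = f · v/(v − v_s) ⇒ v_s = v · |1 − f/f'|.
v_s = 343 × |1 − 157/163.53| = 343 × 0.03993 ≈ 13.7 m/s.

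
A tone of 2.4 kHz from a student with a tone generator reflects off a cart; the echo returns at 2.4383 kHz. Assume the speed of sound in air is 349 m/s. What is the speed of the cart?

2.76 m/s

Double Doppler shift off a moving reflector: f₂ = f₀ · (v + u)/(v − u) (u > 0 toward emitter).
Rearranging, u = v · (f₂ − f₀)/(f₂ + f₀) = 349 × 0.0383/4.8383 ≈ 2.76 m/s.
So the cart is moving at 2.76 m/s toward the emitter.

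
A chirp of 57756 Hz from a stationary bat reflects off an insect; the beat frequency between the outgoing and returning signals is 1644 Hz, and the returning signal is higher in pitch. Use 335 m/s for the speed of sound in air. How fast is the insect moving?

4.7 m/s

Double Doppler shift off a moving reflector: f₂ = f₀ · (v + u)/(v − u) (u > 0 toward emitter).
Returning signal is higher, so f₂ = f₀ + Δf = 57756 + 1644 = 59400 Hz.
Rearranging, u = v · (f₂ − f₀)/(f₂ + f₀) = 335 × 1644/117156 ≈ 4.7 m/s.
So the insect is moving at 4.7 m/s toward the emitter.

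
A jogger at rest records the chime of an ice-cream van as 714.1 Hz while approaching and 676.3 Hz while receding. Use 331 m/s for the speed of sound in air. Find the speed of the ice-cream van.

f₁/f₂ = (v + v_s)/(v − v_s), so v_s = v · (f₁ − f₂)/(f₁ + f₂).
v_s = 331 × (714.1 − 676.3)/(714.1 + 676.3) = 331 × 37.8/1390.4 ≈ 9.0 m/s.

9.0 m/s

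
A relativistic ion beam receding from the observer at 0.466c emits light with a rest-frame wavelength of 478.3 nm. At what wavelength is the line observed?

792.5 nm

Relativistic Doppler for wavelength: λ' = λ₀ · √((1 + β)/(1 − β)).
λ' = 478.3 × √(1.4660/0.5340) = 478.3 × 1.65690 ≈ 792.5 nm.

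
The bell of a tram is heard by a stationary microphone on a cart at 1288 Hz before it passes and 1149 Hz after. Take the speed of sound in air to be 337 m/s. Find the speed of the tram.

f₁/f₂ = (v + v_s)/(v − v_s), so v_s = v · (f₁ − f₂)/(f₁ + f₂).
v_s = 337 × (1288 − 1149)/(1288 + 1149) = 337 × 139/2437 ≈ 19.2 m/s.

19.2 m/s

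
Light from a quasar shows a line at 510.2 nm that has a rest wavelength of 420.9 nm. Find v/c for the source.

0.190

λ'/λ₀ = 1.2122 > 1 (redshift), so the source is receding.
λ'/λ₀ = √((1 + β)/(1 − β)) for a receding source ⇒ β = (r² − 1)/(r² + 1) with r = λ'/λ₀.
β = (1.4693 − 1)/(1.4693 + 1) ≈ 0.190.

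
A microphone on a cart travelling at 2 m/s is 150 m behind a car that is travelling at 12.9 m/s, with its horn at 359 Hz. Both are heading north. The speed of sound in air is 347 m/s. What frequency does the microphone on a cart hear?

348 Hz

The microphone on a cart is behind, so the car is moving away from it while the microphone on a cart is moving toward the car.
General Doppler shift: f' = f · (v + v_o)/(v + v_s).
f' = 359 × (347 + 2)/(347 + 12.9) = 359 × 349/359.9 ≈ 348 Hz.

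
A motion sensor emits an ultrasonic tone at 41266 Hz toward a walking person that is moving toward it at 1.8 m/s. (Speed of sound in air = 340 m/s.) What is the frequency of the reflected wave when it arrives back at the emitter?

The walking person first receives the wave as a moving observer: f₁ = f₀ · (v + u)/v = 41266 × (340 + 1.8)/340 ≈ 41484 Hz.
The reflection then acts as a moving source: f₂ = f₁ · v/(v − u) ≈ 41705 Hz.

41705 Hz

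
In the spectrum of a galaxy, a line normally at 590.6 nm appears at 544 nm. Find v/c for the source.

λ'/λ₀ = 0.9211 < 1 (blueshift), so the source is approaching.
λ'/λ₀ = √((1 − β)/(1 + β)) for an approaching source ⇒ β = (1 − r²)/(1 + r²) with r = λ'/λ₀.
β = (1 − 0.8484)/(1 + 0.8484) ≈ 0.082.

0.082c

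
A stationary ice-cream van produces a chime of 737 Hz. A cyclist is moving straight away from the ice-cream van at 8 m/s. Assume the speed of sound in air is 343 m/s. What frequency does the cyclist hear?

720 Hz

Moving observer, stationary source: f' = f · (v − v_o)/v.
f' = 737 × (343 − 8)/343 = 737 × 335/343 ≈ 720 Hz.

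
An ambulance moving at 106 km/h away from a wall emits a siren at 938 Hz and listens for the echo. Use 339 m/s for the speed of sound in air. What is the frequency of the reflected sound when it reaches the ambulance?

788 Hz

106 km/h = 29.44 m/s.
The wall receives the sound from a moving source: f₁ = f₀ · v/(v + v_e) = 938 × 339/368.44 ≈ 863 Hz.
On the return leg the ambulance is a moving observer: f₂ = f₁ · (v − v_e)/v = 863 × 309.56/339 ≈ 788 Hz.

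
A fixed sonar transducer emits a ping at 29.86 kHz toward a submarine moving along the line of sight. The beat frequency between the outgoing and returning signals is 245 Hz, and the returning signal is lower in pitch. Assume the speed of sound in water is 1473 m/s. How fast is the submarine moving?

Double Doppler shift off a moving reflector: f₂ = f₀ · (v + u)/(v − u) (u > 0 toward emitter).
Returning signal is lower, so f₂ = f₀ − Δf = 29860 − 245 = 29615 Hz.
Rearranging, u = v · (f₂ − f₀)/(f₂ + f₀) = 1473 × -245/59475 ≈ -6.1 m/s.
So the submarine is moving at 6.1 m/s away from the emitter.

6.1 m/s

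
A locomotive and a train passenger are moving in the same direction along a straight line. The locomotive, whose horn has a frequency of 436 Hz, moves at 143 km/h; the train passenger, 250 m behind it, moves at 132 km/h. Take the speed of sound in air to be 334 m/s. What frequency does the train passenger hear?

432 Hz

143 km/h = 39.72 m/s; 132 km/h = 36.67 m/s.
The train passenger is behind, so the locomotive is moving away from it while the train passenger is moving toward the locomotive.
General Doppler shift: f' = f · (v + v_o)/(v + v_s).
f' = 436 × (334 + 36.67)/(334 + 39.72) = 436 × 370.67/373.72 ≈ 432 Hz.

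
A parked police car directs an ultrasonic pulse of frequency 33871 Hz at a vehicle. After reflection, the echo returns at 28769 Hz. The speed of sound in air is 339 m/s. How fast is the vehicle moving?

Double Doppler shift off a moving reflector: f₂ = f₀ · (v + u)/(v − u) (u > 0 toward emitter).
Rearranging, u = v · (f₂ − f₀)/(f₂ + f₀) = 339 × -5102/62640 ≈ -28 m/s.
So the vehicle is moving at 28 m/s away from the emitter.

28 m/s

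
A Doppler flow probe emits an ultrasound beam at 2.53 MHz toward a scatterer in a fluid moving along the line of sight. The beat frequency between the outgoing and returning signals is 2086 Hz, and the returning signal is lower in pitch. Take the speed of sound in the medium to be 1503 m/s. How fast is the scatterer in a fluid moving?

0.62 m/s

Double Doppler shift off a moving reflector: f₂ = f₀ · (v + u)/(v − u) (u > 0 toward emitter).
Returning signal is lower, so f₂ = f₀ − Δf = 2530000 − 2086 = 2527914 Hz.
Rearranging, u = v · (f₂ − f₀)/(f₂ + f₀) = 1503 × -2086/5057914 ≈ -0.62 m/s.
So the scatterer in a fluid is moving at 0.62 m/s away from the emitter.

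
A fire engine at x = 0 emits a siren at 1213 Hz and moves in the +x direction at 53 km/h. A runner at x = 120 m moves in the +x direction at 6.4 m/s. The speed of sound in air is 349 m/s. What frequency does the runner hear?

1243 Hz

53 km/h = 14.72 m/s.
The observer lies on the +x side, so the source is heading toward the observer and the observer is heading away from the source.
With source approaching and observer receding, f' = f · (v − v_o)/(v − v_s).
f' = 1213 × (349 − 6.4)/(349 − 14.72) = 1213 × 342.6/334.28 ≈ 1243 Hz.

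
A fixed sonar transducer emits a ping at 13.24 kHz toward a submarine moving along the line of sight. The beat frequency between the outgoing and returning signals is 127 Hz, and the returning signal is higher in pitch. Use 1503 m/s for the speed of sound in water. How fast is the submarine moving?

Double Doppler shift off a moving reflector: f₂ = f₀ · (v + u)/(v − u) (u > 0 toward emitter).
Returning signal is higher, so f₂ = f₀ + Δf = 13240 + 127 = 13367 Hz.
Rearranging, u = v · (f₂ − f₀)/(f₂ + f₀) = 1503 × 127/26607 ≈ 7.2 m/s.
So the submarine is moving at 7.2 m/s toward the emitter.

7.2 m/s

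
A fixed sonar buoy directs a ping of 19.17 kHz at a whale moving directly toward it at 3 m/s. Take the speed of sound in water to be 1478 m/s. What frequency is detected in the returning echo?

19.25 kHz

The whale first receives the wave as a moving observer: f₁ = f₀ · (v + u)/v = 19.17 × (1478 + 3)/1478 ≈ 19.21 kHz.
The reflection then acts as a moving source: f₂ = f₁ · v/(v − u) ≈ 19.25 kHz.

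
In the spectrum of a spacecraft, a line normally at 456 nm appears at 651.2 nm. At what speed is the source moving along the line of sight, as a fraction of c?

λ'/λ₀ = 1.4281 > 1 (redshift), so the source is receding.
λ'/λ₀ = √((1 + β)/(1 − β)) for a receding source ⇒ β = (r² − 1)/(r² + 1) with r = λ'/λ₀.
β = (2.0394 − 1)/(2.0394 + 1) ≈ 0.342.

0.342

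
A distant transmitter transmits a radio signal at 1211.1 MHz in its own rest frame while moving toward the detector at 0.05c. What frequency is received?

1273.2 MHz

Relativistic Doppler for frequency: f' = f₀ · √((1 + β)/(1 − β)).
f' = 1211.1 × √(1.0500/0.9500) = 1211.1 × 1.05131 ≈ 1273.2 MHz.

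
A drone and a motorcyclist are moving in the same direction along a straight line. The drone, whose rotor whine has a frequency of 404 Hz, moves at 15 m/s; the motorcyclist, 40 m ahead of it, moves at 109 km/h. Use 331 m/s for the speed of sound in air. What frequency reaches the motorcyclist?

384 Hz

109 km/h = 30.28 m/s.
The motorcyclist is ahead, so the drone is moving toward it while the motorcyclist is moving away from the drone.
General Doppler shift: f' = f · (v − v_o)/(v − v_s).
f' = 404 × (331 − 30.28)/(331 − 15) = 404 × 300.72/316 ≈ 384 Hz.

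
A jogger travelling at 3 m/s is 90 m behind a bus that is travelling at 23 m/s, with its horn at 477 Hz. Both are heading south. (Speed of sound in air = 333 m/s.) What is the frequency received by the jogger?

The jogger is behind, so the bus is moving away from it while the jogger is moving toward the bus.
General Doppler shift: f' = f · (v + v_o)/(v + v_s).
f' = 477 × (333 + 3)/(333 + 23) = 477 × 336/356 ≈ 450 Hz.

450 Hz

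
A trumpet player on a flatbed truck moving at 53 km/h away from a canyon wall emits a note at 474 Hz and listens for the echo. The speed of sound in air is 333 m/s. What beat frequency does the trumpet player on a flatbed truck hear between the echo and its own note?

53 km/h = 14.72 m/s.
The canyon wall receives the sound from a moving source: f₁ = f₀ · v/(v + v_e) = 474 × 333/347.72 ≈ 453.9 Hz.
On the return leg the trumpet player on a flatbed truck is a moving observer: f₂ = f₁ · (v − v_e)/v = 453.9 × 318.28/333 ≈ 433.9 Hz.
Equivalently f₂ = f₀ · (v − v_e)/(v + v_e).
Beat against the emitted tone: |f₂ − f₀| = 2v_e·f₀/(v + v_e) = 2 × 14.72 × 474/347.72 ≈ 40.1 Hz.

40.1 Hz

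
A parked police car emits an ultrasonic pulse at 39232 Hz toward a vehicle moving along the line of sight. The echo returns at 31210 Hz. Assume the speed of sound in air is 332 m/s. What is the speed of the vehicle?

Double Doppler shift off a moving reflector: f₂ = f₀ · (v + u)/(v − u) (u > 0 toward emitter).
Rearranging, u = v · (f₂ − f₀)/(f₂ + f₀) = 332 × -8022/70442 ≈ -38 m/s.
So the vehicle is moving at 38 m/s away from the emitter.

38 m/s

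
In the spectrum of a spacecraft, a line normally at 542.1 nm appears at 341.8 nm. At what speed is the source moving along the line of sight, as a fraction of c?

0.431

λ'/λ₀ = 0.6305 < 1 (blueshift), so the source is approaching.
λ'/λ₀ = √((1 − β)/(1 + β)) for an approaching source ⇒ β = (1 − r²)/(1 + r²) with r = λ'/λ₀.
β = (1 − 0.3975)/(1 + 0.3975) ≈ 0.431.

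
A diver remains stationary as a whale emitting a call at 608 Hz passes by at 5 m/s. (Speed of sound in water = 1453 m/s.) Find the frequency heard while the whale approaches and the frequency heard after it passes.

610 Hz approaching; 606 Hz receding

Approaching: f₁ = f · v/(v − v_s) = 608 × 1453/1448 ≈ 610 Hz.
Receding: f₂ = f · v/(v + v_s) = 608 × 1453/1458 ≈ 606 Hz.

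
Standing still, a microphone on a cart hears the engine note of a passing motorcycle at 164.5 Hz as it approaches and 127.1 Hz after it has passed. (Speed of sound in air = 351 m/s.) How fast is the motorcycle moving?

45 m/s

f₁/f₂ = (v + v_s)/(v − v_s), so v_s = v · (f₁ − f₂)/(f₁ + f₂).
v_s = 351 × (164.5 − 127.1)/(164.5 + 127.1) = 351 × 37.4/291.6 ≈ 45 m/s.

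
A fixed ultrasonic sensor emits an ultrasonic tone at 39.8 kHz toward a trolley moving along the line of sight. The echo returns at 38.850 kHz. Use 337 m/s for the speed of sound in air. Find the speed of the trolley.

Double Doppler shift off a moving reflector: f₂ = f₀ · (v + u)/(v − u) (u > 0 toward emitter).
Rearranging, u = v · (f₂ − f₀)/(f₂ + f₀) = 337 × -0.950/78.650 ≈ -4.1 m/s.
So the trolley is moving at 4.1 m/s away from the emitter.

4.1 m/s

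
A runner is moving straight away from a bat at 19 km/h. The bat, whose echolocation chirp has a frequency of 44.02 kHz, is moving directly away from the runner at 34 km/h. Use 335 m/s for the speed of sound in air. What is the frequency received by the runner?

42.1 kHz

34 km/h = 9.444 m/s; 19 km/h = 5.278 m/s.
With source receding and observer receding, f' = f · (v − v_o)/(v + v_s).
f' = 44.02 × (335 − 5.278)/(335 + 9.444) = 44.02 × 329.72/344.44 ≈ 42.1 kHz.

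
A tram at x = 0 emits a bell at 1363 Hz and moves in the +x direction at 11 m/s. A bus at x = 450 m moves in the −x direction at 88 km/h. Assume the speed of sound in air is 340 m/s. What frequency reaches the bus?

1510 Hz

88 km/h = 24.44 m/s.
The observer lies on the +x side, so the source is heading toward the observer and the observer is heading toward the source.
With source approaching and observer approaching, f' = f · (v + v_o)/(v − v_s).
f' = 1363 × (340 + 24.44)/(340 − 11) = 1363 × 364.44/329 ≈ 1510 Hz.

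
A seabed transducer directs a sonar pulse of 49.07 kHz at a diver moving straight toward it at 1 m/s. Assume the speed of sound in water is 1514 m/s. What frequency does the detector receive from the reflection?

At the diver (a moving observer), f₁ = f₀ · (v + u)/v = 49.07 × 1515/1514 ≈ 49.1 kHz.
On reflection it acts as a source moving toward the stationary detector: f₂ = f₁ · v/(v − u) = 49.1 × 1514/1513 ≈ 49.1 kHz.

49.1 kHz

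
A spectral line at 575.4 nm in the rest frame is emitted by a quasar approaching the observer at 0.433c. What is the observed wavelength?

Relativistic Doppler for wavelength: λ' = λ₀ · √((1 − β)/(1 + β)).
λ' = 575.4 × √(0.5670/1.4330) = 575.4 × 0.62903 ≈ 361.9 nm.

361.9 nm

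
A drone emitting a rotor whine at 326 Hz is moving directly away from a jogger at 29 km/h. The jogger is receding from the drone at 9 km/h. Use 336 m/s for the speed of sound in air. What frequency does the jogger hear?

316 Hz

29 km/h = 8.056 m/s; 9 km/h = 2.5 m/s.
Both move, so f' = f · (v − v_o)/(v + v_s).
f' = 326 × (336 − 2.5)/(336 + 8.056) = 326 × 333.5/344.06 ≈ 316 Hz.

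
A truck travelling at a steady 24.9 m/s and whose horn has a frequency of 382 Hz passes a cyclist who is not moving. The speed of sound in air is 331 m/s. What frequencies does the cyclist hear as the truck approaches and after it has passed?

413 Hz approaching; 355 Hz receding

Approaching: f₁ = f · v/(v − v_s) = 382 × 331/306.1 ≈ 413 Hz.
Receding: f₂ = f · v/(v + v_s) = 382 × 331/355.9 ≈ 355 Hz.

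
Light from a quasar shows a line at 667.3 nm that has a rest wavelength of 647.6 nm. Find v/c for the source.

0.030c

λ'/λ₀ = 1.0304 > 1 (redshift), so the source is receding.
λ'/λ₀ = √((1 + β)/(1 − β)) for a receding source ⇒ β = (r² − 1)/(r² + 1) with r = λ'/λ₀.
β = (1.0618 − 1)/(1.0618 + 1) ≈ 0.030.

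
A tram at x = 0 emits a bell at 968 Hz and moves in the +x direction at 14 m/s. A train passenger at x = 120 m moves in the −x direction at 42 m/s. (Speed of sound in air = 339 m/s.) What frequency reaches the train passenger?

1135 Hz

The observer lies on the +x side, so the source is heading toward the observer and the observer is heading toward the source.
With source approaching and observer approaching, f' = f · (v + v_o)/(v − v_s).
f' = 968 × (339 + 42)/(339 − 14) = 968 × 381/325 ≈ 1135 Hz.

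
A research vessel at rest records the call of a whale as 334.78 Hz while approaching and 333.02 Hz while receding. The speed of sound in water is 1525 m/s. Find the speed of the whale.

f₁/f₂ = (v + v_s)/(v − v_s), so v_s = v · (f₁ − f₂)/(f₁ + f₂).
v_s = 1525 × (334.78 − 333.02)/(334.78 + 333.02) = 1525 × 1.76/667.80 ≈ 4.0 m/s.

4.0 m/s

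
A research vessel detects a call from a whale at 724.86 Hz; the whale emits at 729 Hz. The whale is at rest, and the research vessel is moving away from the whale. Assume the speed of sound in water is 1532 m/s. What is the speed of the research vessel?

f' = f · (v − v_o)/v ⇒ v_o = v · |f'/f − 1|.
v_o = 1532 × |724.86/729 − 1| = 1532 × 0.005679 ≈ 8.7 m/s.

8.7 m/s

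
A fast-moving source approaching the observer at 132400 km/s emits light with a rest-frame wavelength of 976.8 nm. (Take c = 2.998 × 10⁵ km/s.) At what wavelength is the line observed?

607.9 nm

β = v/c = 132400/299800 = 0.4416.
Relativistic Doppler for wavelength: λ' = λ₀ · √((1 − β)/(1 + β)).
λ' = 976.8 × √(0.5584/1.4416) = 976.8 × 0.62235 ≈ 607.9 nm.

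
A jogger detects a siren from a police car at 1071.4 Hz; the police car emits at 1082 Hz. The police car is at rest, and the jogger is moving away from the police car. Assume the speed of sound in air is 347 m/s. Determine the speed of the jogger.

3.4 m/s

f' = f · (v − v_o)/v ⇒ v_o = v · |f'/f − 1|.
v_o = 347 × |1071.4/1082 − 1| = 347 × 0.009797 ≈ 3.4 m/s.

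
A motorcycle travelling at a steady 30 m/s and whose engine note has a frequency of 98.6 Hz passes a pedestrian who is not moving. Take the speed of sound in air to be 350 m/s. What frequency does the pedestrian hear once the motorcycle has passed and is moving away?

91 Hz

Receding: f₂ = f · v/(v + v_s) = 98.6 × 350/380 ≈ 91 Hz.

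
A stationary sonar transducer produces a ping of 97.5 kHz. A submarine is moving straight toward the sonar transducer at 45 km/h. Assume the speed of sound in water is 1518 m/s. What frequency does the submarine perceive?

45 km/h = 12.5 m/s.
Only the observer moves, toward the source, so f' = f · (v + v_o)/v.
f' = 97.5 × (1518 + 12.5)/1518 = 97.5 × 1530.5/1518 ≈ 98.3 kHz.

98.3 kHz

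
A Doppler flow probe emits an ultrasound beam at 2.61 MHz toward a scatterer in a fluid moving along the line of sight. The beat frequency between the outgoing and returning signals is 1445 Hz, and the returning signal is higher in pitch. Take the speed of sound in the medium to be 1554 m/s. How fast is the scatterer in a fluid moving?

0.43 m/s

Double Doppler shift off a moving reflector: f₂ = f₀ · (v + u)/(v − u) (u > 0 toward emitter).
Returning signal is higher, so f₂ = f₀ + Δf = 2610000 + 1445 = 2611445 Hz.
Rearranging, u = v · (f₂ − f₀)/(f₂ + f₀) = 1554 × 1445/5221445 ≈ 0.43 m/s.
So the scatterer in a fluid is moving at 0.43 m/s toward the emitter.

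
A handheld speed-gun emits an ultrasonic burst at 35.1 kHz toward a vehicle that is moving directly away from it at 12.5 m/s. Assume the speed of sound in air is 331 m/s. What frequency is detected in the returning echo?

32.5 kHz

The vehicle first receives the wave as a moving observer: f₁ = f₀ · (v − u)/v = 35.1 × (331 − 12.5)/331 ≈ 33.8 kHz.
On reflection it acts as a source moving away from the stationary detector: f₂ = f₁ · v/(v + u) = 33.8 × 331/343.5 ≈ 32.5 kHz.
Equivalently f₂ = f₀ · (v − u)/(v + u).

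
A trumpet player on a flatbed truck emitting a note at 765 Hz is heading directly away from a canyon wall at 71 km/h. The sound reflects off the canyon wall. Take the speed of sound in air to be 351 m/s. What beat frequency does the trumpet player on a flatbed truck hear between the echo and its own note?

71 km/h = 19.72 m/s.
The canyon wall receives the sound from a moving source: f₁ = f₀ · v/(v + v_e) = 765 × 351/370.72 ≈ 724.3 Hz.
On the return leg the trumpet player on a flatbed truck is a moving observer: f₂ = f₁ · (v − v_e)/v = 724.3 × 331.28/351 ≈ 683.6 Hz.
Equivalently f₂ = f₀ · (v − v_e)/(v + v_e).
Beat against the emitted tone: |f₂ − f₀| = 2v_e·f₀/(v + v_e) = 2 × 19.72 × 765/370.72 ≈ 81 Hz.

81 Hz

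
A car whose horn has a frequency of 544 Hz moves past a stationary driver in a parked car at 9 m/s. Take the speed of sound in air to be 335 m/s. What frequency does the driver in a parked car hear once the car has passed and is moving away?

530 Hz

Receding: f₂ = f · v/(v + v_s) = 544 × 335/344 ≈ 530 Hz.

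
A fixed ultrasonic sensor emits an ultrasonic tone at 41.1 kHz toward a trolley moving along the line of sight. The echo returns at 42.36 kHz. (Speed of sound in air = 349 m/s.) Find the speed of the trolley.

5.3 m/s

Double Doppler shift off a moving reflector: f₂ = f₀ · (v + u)/(v − u) (u > 0 toward emitter).
Rearranging, u = v · (f₂ − f₀)/(f₂ + f₀) = 349 × 1.26/83.46 ≈ 5.3 m/s.
So the trolley is moving at 5.3 m/s toward the emitter.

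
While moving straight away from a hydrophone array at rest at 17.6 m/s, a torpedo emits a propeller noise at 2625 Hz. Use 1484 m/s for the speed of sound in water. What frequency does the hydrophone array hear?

Only the source moves, away from the listener, so f' = f · v/(v + v_s).
f' = 2625 × 1484/(1484 + 17.6) = 2625 × 1484/1502 ≈ 2594 Hz.

2594 Hz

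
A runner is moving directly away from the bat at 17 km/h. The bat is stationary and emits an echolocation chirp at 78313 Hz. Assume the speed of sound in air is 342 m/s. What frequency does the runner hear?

77232 Hz

17 km/h = 4.722 m/s.
Only the observer moves, away from the source, so f' = f · (v − v_o)/v.
f' = 78313 × (342 − 4.722)/342 = 78313 × 337.28/342 ≈ 77232 Hz.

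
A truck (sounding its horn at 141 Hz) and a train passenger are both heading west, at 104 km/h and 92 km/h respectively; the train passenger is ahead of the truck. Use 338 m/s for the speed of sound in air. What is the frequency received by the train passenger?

143 Hz

104 km/h = 28.89 m/s; 92 km/h = 25.56 m/s.
The train passenger is ahead, so the truck is moving toward it while the train passenger is moving away from the truck.
Both move, so f' = f · (v − v_o)/(v − v_s).
f' = 141 × (338 − 25.56)/(338 − 28.89) = 141 × 312.44/309.11 ≈ 143 Hz.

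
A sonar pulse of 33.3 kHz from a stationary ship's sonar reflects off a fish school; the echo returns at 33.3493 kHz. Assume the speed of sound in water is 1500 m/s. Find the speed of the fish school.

Double Doppler shift off a moving reflector: f₂ = f₀ · (v + u)/(v − u) (u > 0 toward emitter).
Rearranging, u = v · (f₂ − f₀)/(f₂ + f₀) = 1500 × 0.0493/66.6493 ≈ 1.11 m/s.
So the fish school is moving at 1.11 m/s toward the emitter.

1.11 m/s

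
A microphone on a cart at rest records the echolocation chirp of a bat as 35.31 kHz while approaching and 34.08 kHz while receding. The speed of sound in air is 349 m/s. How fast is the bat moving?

6.2 m/s

f₁/f₂ = (v + v_s)/(v − v_s), so v_s = v · (f₁ − f₂)/(f₁ + f₂).
v_s = 349 × (35.31 − 34.08)/(35.31 + 34.08) = 349 × 1.23/69.39 ≈ 6.2 m/s.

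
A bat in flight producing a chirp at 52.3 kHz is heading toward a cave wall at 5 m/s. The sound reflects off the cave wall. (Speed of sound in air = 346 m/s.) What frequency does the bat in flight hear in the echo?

The cave wall receives the sound from a moving source: f₁ = f₀ · v/(v − v_e) = 52.3 × 346/341 ≈ 53.1 kHz.
On the return leg the bat in flight is a moving observer: f₂ = f₁ · (v + v_e)/v = 53.1 × 351/346 ≈ 53.8 kHz.
Equivalently f₂ = f₀ · (v + v_e)/(v − v_e).

53.8 kHz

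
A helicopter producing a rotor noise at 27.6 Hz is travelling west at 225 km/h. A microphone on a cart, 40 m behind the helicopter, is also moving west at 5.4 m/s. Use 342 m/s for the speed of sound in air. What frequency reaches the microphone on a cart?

225 km/h = 62.5 m/s.
The microphone on a cart is behind, so the helicopter is moving away from it while the microphone on a cart is moving toward the helicopter.
With source receding and observer approaching, f' = f · (v + v_o)/(v + v_s).
f' = 27.6 × (342 + 5.4)/(342 + 62.5) = 27.6 × 347.4/404.5 ≈ 23.7 Hz.

23.7 Hz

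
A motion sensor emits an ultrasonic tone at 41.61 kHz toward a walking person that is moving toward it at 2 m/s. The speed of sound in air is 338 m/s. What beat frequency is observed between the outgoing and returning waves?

At the walking person (a moving observer), f₁ = f₀ · (v + u)/v = 41.61 × 340/338 ≈ 41.856 kHz.
The reflection then acts as a moving source: f₂ = f₁ · v/(v − u) ≈ 42.105 kHz.
Equivalently f₂ = f₀ · (v + u)/(v − u).
Beat frequency (with f₀ = 41610 Hz): |f₂ − f₀| = 2u·f₀/(v − u) = 2 × 2 × 41610/336 ≈ 495 Hz.

495 Hz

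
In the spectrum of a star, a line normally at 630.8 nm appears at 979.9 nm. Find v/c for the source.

0.414

λ'/λ₀ = 1.5534 > 1 (redshift), so the source is receding.
λ'/λ₀ = √((1 + β)/(1 − β)) for a receding source ⇒ β = (r² − 1)/(r² + 1) with r = λ'/λ₀.
β = (2.4131 − 1)/(2.4131 + 1) ≈ 0.414.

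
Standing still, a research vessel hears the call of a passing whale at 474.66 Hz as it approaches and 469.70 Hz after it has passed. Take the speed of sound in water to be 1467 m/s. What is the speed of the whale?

f₁/f₂ = (v + v_s)/(v − v_s), so v_s = v · (f₁ − f₂)/(f₁ + f₂).
v_s = 1467 × (474.66 − 469.70)/(474.66 + 469.70) = 1467 × 4.96/944.36 ≈ 7.7 m/s.

7.7 m/s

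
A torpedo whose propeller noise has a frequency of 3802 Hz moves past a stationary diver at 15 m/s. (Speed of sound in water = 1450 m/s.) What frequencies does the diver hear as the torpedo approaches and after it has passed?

3842 Hz approaching; 3763 Hz receding

Approaching: f₁ = f · v/(v − v_s) = 3802 × 1450/1435 ≈ 3842 Hz.
Receding: f₂ = f · v/(v + v_s) = 3802 × 1450/1465 ≈ 3763 Hz.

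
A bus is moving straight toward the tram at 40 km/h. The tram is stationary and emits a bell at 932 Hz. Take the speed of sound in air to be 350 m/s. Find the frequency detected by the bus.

962 Hz

40 km/h = 11.11 m/s.
Moving observer, stationary source: f' = f · (v + v_o)/v.
f' = 932 × (350 + 11.11)/350 = 932 × 361.11/350 ≈ 962 Hz.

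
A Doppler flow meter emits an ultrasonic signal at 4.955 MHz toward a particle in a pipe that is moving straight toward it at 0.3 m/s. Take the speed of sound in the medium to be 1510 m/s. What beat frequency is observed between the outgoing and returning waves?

At the particle in a pipe (a moving observer), f₁ = f₀ · (v + u)/v = 4.955 × 1510.3/1510 ≈ 4.955984 MHz.
The reflection then acts as a moving source: f₂ = f₁ · v/(v − u) ≈ 4.956969 MHz.
Equivalently f₂ = f₀ · (v + u)/(v − u).
Beat frequency (with f₀ = 4955000 Hz): |f₂ − f₀| = 2u·f₀/(v − u) = 2 × 0.3 × 4955000/1509.7 ≈ 1969 Hz.

1969 Hz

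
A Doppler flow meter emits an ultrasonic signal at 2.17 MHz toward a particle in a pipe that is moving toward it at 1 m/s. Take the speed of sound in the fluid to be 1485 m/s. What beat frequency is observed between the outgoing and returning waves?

2925 Hz

At the particle in a pipe (a moving observer), f₁ = f₀ · (v + u)/v = 2.17 × 1486/1485 ≈ 2.17146 MHz.
The reflection then acts as a moving source: f₂ = f₁ · v/(v − u) ≈ 2.17292 MHz.
Beat frequency (with f₀ = 2170000 Hz): |f₂ − f₀| = 2u·f₀/(v − u) = 2 × 1 × 2170000/1484 ≈ 2925 Hz.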